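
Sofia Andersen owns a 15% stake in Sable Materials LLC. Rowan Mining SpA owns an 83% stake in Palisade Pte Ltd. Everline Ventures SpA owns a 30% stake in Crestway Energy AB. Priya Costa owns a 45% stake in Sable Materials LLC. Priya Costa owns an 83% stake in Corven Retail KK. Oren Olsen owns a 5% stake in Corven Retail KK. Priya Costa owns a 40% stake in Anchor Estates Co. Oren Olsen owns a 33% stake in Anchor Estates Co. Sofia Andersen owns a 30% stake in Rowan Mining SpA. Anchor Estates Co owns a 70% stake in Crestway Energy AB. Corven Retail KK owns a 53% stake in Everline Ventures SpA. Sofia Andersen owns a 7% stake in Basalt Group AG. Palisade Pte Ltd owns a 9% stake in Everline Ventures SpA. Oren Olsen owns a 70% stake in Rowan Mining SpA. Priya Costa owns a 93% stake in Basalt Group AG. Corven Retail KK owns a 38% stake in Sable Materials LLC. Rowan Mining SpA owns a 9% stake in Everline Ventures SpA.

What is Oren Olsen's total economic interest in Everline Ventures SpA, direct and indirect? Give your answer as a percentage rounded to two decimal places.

Oren reaches Everline along 3 paths.
Via Rowan → Palisade: 70% × 83% × 9% = 5.229%.
Via Rowan: 70% × 9% = 6.3%.
Via Corven: 5% × 53% = 2.65%.
Total: 5.229% + 6.3% + 2.65% = 14.179%.
Rounded: 14.18%.

14.18%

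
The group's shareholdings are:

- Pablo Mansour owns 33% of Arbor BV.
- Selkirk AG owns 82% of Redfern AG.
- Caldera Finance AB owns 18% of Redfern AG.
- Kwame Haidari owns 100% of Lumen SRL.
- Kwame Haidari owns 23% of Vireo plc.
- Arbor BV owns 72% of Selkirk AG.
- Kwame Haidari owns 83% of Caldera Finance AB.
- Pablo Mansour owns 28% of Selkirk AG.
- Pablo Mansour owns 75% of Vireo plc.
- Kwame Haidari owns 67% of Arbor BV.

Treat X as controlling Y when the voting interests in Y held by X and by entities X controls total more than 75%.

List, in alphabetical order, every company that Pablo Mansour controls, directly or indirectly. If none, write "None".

None

Pablo's largest direct stake is 75% in Vireo, which does not meet the threshold.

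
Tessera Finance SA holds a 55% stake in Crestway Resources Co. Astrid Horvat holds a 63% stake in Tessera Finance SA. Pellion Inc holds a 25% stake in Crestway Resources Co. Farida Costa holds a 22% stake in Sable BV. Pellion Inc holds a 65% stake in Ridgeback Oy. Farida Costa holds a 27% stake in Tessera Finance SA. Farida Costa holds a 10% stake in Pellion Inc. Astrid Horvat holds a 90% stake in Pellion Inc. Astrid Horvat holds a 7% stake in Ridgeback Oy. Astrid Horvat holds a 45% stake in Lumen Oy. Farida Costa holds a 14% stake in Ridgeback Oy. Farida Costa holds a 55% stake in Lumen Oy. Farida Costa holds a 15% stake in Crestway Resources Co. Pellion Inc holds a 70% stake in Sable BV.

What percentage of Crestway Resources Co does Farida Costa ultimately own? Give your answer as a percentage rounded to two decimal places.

32.35%

Farida reaches Crestway along 3 paths.
Direct stake: 15% = 15%.
Via Tessera: 27% × 55% = 14.85%.
Via Pellion: 10% × 25% = 2.5%.
Total: 15% + 14.85% + 2.5% = 32.35%.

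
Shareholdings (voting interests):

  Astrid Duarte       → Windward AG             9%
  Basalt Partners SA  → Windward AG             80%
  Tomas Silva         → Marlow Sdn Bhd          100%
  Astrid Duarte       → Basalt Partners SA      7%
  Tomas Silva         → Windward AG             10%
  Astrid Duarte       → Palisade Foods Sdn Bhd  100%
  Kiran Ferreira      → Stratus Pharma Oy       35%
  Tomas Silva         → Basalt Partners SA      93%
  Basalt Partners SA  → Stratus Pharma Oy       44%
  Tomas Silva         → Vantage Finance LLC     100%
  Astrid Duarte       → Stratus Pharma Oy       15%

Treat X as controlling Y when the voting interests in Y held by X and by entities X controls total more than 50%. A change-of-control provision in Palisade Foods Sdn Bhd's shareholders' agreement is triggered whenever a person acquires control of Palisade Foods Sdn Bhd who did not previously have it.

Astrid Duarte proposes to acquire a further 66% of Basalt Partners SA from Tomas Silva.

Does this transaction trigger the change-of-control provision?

The purchase adds only to Astrid's holdings (Tomas's stake shrinks), so Astrid is the only person who could newly come to control Palisade.
Astrid holds 100% of Palisade, so Astrid controls Palisade.
So Astrid already controls Palisade before the transaction.
After the purchase, Astrid's direct stake in Basalt rises to 7% + 66% = 73%, and Tomas's stake falls to 27%.
Astrid controlled Palisade already, so this is not a new person acquiring control; every other person's position is unchanged or reduced.
No new person acquires control, so the clause is not triggered.

No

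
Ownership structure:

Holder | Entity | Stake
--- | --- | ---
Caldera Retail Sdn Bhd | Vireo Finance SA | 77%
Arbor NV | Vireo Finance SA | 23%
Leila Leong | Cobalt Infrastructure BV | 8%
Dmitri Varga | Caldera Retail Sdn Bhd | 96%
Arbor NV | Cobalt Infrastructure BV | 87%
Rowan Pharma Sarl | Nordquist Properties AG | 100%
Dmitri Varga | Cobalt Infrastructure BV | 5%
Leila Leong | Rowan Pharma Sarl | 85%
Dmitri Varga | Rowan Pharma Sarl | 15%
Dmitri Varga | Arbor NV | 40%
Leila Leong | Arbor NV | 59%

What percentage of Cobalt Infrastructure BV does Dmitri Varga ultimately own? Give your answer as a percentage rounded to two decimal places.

39.80%

Dmitri reaches Cobalt along 2 paths.
Via Arbor: 40% × 87% = 34.8%.
Direct stake: 5% = 5%.
Total: 34.8% + 5% = 39.8%.
Rounded: 39.80%.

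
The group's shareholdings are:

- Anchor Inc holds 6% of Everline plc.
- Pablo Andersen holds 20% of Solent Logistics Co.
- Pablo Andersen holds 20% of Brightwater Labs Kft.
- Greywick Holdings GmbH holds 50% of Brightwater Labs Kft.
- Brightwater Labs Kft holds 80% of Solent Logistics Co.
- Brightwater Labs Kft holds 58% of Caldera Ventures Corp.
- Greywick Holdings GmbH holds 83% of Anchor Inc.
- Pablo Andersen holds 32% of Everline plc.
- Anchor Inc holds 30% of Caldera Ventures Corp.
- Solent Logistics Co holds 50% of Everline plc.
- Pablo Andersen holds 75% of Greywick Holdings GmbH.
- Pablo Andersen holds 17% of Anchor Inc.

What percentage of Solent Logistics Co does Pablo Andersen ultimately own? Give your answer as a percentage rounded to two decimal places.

66.00%

Pablo reaches Solent along 3 paths.
Direct stake: 20% = 20%.
Via Brightwater: 20% × 80% = 16%.
Via Greywick → Brightwater: 75% × 50% × 80% = 30%.
Total: 20% + 16% + 30% = 66%.
Rounded: 66.00%.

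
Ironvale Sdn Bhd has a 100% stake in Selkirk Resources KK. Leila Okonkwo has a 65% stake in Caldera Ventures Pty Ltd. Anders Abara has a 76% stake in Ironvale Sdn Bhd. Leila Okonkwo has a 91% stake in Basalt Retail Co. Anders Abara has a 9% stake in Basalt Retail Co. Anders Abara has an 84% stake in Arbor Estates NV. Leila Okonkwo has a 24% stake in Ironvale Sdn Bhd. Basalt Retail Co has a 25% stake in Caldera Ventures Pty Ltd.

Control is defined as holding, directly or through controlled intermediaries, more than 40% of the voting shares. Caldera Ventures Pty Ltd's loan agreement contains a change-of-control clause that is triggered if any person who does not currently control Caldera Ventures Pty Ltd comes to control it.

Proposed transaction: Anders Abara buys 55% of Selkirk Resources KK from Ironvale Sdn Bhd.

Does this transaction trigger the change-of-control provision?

No

The purchase adds only to Anders's holdings (Ironvale's stake shrinks), so Anders is the only person who could newly come to control Caldera.
Anders holds 84% of Arbor, so Anders controls Arbor.
Anders holds 76% of Ironvale, so Anders controls Ironvale.
Ironvale holds 100% of Selkirk, so Anders controls Selkirk.
Neither Anders nor any entity Anders controls holds any voting interest in Caldera.
So before the transaction, Anders does not control Caldera.
After the purchase, Anders holds 55% of Selkirk directly, and Ironvale's stake falls to 45%.
Ironvale and Anders together hold 45% + 55% = 100% of Selkirk, so Anders controls Selkirk.
After the transaction, neither Anders nor any entity Anders controls holds a voting interest in Caldera, so Anders still does not control it.
No new person acquires control, so the clause is not triggered.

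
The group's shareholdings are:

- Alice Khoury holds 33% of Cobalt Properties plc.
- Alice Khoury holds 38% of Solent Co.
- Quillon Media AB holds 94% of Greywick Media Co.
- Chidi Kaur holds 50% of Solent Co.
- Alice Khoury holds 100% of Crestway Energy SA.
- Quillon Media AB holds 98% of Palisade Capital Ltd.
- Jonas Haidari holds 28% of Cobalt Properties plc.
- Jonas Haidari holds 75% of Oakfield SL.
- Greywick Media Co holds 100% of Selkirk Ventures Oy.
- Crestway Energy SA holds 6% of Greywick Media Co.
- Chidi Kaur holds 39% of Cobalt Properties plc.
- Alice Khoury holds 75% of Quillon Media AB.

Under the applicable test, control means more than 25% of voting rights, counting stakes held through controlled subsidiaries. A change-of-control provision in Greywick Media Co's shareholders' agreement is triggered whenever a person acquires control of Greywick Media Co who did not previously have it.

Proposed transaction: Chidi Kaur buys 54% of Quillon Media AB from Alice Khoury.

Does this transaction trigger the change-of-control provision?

The purchase adds only to Chidi's holdings (Alice's stake shrinks), so Chidi is the only person who could newly come to control Greywick.
Chidi holds 39% of Cobalt, so Chidi controls Cobalt.
Chidi holds 50% of Solent, so Chidi controls Solent.
Neither Chidi nor any entity Chidi controls holds any voting interest in Greywick.
So before the transaction, Chidi does not control Greywick.
After the purchase, Chidi holds 54% of Quillon directly, and Alice's stake falls to 21%.
Chidi holds 54% of Quillon, so Chidi controls Quillon.
Quillon holds 94% of Greywick, so Chidi controls Greywick.
Chidi did not control Greywick before and does after, so the clause is triggered.

Yes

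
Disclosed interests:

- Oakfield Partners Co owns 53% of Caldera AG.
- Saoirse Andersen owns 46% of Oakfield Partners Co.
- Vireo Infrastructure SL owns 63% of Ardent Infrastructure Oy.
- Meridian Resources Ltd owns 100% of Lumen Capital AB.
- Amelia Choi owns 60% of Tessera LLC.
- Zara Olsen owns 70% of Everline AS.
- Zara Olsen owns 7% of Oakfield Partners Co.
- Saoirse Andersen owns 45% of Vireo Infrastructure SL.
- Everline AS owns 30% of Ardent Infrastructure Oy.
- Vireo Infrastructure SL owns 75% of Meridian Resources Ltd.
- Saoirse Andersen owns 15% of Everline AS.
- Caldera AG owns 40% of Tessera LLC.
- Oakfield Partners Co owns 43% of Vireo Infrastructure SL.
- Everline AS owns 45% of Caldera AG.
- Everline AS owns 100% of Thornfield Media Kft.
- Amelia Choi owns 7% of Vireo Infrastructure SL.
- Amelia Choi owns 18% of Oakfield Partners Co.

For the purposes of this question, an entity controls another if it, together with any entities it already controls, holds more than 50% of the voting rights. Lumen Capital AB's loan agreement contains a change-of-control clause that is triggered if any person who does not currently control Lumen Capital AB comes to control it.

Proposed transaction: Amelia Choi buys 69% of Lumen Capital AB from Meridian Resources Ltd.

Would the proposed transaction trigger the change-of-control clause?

The purchase adds only to Amelia's holdings (Meridian's stake shrinks), so Amelia is the only person who could newly come to control Lumen.
Amelia holds 60% of Tessera, so Amelia controls Tessera.
Neither Amelia nor any entity Amelia controls holds any voting interest in Lumen.
So before the transaction, Amelia does not control Lumen.
After the purchase, Amelia holds 69% of Lumen directly, and Meridian's stake falls to 31%.
Amelia holds 69% of Lumen, so Amelia controls Lumen.
Amelia did not control Lumen before and does after, so the clause is triggered.

Yes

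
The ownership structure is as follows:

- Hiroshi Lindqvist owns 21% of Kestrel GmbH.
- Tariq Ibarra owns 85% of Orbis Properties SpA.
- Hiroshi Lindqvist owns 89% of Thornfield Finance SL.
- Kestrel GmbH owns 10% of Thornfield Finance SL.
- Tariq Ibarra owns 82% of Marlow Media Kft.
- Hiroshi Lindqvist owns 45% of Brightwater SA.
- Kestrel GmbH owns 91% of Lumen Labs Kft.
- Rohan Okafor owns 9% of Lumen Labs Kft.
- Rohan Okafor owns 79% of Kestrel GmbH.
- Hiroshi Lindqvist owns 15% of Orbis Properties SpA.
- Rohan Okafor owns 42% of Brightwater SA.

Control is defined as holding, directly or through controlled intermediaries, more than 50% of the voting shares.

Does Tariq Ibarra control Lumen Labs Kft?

Tariq holds 82% of Marlow, so Tariq controls Marlow.
Tariq holds 85% of Orbis, so Tariq controls Orbis.
Neither Tariq nor any entity Tariq controls holds any voting interest in Lumen.
So Tariq does not control Lumen.

No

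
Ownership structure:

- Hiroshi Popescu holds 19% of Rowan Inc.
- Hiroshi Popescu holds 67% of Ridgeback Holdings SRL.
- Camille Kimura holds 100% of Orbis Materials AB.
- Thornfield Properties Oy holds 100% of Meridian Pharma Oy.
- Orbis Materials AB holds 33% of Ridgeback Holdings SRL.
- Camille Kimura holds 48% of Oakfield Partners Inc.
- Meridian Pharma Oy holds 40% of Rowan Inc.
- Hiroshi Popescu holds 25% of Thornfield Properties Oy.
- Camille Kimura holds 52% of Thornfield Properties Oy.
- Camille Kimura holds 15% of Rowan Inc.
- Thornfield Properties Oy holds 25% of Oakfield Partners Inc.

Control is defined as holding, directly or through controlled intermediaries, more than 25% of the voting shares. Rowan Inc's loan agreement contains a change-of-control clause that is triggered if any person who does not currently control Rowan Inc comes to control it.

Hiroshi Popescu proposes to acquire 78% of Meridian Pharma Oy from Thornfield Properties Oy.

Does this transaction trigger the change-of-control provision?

The purchase adds only to Hiroshi's holdings (Thornfield's stake shrinks), so Hiroshi is the only person who could newly come to control Rowan.
Hiroshi holds 67% of Ridgeback, so Hiroshi controls Ridgeback.
In Rowan, Hiroshi's side holds only 19%, not > 25%.
So before the transaction, Hiroshi does not control Rowan.
After the purchase, Hiroshi holds 78% of Meridian directly, and Thornfield's stake falls to 22%.
Hiroshi holds 78% of Meridian, so Hiroshi controls Meridian.
Hiroshi and Meridian together hold 19% + 40% = 59% of Rowan, so Hiroshi controls Rowan.
Hiroshi did not control Rowan before and does after, so the clause is triggered.

Yes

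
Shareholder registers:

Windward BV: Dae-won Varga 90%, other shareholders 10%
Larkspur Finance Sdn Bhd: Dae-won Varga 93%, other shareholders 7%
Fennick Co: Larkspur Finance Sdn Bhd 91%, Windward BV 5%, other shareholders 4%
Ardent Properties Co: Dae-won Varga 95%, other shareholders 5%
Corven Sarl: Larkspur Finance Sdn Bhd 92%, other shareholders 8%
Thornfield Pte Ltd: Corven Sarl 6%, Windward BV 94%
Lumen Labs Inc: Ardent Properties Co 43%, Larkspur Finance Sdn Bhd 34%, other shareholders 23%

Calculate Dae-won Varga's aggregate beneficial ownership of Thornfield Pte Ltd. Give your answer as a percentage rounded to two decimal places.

89.73%

Dae-won reaches Thornfield along 2 paths.
Via Larkspur → Corven: 93% × 92% × 6% = 5.1336%.
Via Windward: 90% × 94% = 84.6%.
Total: 5.1336% + 84.6% = 89.7336%.
Rounded: 89.73%.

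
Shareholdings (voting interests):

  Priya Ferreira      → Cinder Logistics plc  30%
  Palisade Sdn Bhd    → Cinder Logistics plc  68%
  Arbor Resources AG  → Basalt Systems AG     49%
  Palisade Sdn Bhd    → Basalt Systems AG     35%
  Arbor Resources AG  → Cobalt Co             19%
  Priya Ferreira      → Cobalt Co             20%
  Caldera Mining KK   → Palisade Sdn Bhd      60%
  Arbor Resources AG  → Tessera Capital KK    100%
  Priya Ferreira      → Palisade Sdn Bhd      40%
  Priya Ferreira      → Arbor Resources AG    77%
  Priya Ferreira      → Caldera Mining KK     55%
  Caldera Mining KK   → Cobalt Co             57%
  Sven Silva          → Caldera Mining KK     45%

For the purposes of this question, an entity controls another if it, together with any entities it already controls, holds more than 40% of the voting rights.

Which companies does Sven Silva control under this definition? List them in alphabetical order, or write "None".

Sven holds 45% of Caldera, so Sven controls Caldera.
Caldera holds 57% of Cobalt, so Sven controls Cobalt.
Caldera holds 60% of Palisade, so Sven controls Palisade.
Palisade holds 68% of Cinder, so Sven controls Cinder.
No other company's threshold is met.

Caldera Mining KK, Cinder Logistics plc, Cobalt Co, Palisade Sdn Bhd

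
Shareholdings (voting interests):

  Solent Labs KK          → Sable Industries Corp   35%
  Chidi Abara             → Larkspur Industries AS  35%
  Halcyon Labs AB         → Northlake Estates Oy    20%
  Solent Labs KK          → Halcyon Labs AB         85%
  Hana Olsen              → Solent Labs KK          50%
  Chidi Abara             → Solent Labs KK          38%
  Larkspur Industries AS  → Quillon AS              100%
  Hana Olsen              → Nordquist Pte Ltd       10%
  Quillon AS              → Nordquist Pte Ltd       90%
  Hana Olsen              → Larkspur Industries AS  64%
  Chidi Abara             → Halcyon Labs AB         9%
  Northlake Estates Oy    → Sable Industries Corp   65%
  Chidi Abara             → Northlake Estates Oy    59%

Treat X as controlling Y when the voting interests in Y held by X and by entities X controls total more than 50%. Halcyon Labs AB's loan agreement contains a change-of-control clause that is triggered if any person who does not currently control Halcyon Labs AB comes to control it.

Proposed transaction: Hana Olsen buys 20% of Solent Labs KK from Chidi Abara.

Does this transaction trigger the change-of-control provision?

Yes

The purchase adds only to Hana's holdings (Chidi's stake shrinks), so Hana is the only person who could newly come to control Halcyon.
Hana holds 64% of Larkspur, so Hana controls Larkspur.
Larkspur holds 100% of Quillon, so Hana controls Quillon.
Hana and Quillon together hold 10% + 90% = 100% of Nordquist, so Hana controls Nordquist.
Neither Hana nor any entity Hana controls holds any voting interest in Halcyon.
So before the transaction, Hana does not control Halcyon.
After the purchase, Hana's direct stake in Solent rises to 50% + 20% = 70%, and Chidi's stake falls to 18%.
Hana holds 70% of Solent, so Hana controls Solent.
Solent holds 85% of Halcyon, so Hana controls Halcyon.
Hana did not control Halcyon before and does after, so the clause is triggered.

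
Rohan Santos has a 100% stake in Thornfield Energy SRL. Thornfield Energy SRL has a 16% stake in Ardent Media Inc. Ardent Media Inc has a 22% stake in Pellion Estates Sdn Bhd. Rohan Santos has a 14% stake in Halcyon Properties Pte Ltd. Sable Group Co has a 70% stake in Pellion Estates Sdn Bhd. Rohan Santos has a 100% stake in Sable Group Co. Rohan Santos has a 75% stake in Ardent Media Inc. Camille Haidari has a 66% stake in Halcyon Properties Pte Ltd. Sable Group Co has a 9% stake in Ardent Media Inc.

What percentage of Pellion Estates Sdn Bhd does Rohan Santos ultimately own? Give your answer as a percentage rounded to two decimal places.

92.00%

Rohan reaches Pellion along 4 paths.
Via Sable: 100% × 70% = 70%.
Via Thornfield → Ardent: 100% × 16% × 22% = 3.52%.
Via Sable → Ardent: 100% × 9% × 22% = 1.98%.
Via Ardent: 75% × 22% = 16.5%.
Total: 70% + 3.52% + 1.98% + 16.5% = 92%.
Rounded: 92.00%.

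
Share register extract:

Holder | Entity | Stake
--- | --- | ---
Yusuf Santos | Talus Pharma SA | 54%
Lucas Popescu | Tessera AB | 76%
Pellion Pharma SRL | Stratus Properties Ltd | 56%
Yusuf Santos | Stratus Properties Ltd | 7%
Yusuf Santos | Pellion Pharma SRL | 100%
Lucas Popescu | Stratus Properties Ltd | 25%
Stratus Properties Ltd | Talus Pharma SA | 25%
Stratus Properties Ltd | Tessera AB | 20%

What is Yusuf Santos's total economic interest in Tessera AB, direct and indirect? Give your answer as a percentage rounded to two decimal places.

Yusuf reaches Tessera along 2 paths.
Via Pellion → Stratus: 100% × 56% × 20% = 11.2%.
Via Stratus: 7% × 20% = 1.4%.
Total: 11.2% + 1.4% = 12.6%.
Rounded: 12.60%.

12.60%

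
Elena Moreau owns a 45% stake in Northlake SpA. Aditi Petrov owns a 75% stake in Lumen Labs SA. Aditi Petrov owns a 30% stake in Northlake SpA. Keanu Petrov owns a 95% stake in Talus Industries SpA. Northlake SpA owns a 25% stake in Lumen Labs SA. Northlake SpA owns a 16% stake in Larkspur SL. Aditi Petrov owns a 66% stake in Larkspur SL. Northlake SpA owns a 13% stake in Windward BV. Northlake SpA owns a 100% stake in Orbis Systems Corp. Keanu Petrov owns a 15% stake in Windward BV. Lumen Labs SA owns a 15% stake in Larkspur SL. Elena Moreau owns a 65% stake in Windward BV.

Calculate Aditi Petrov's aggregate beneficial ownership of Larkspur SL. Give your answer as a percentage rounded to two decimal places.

Aditi reaches Larkspur along 4 paths.
Via Lumen: 75% × 15% = 11.25%.
Via Northlake → Lumen: 30% × 25% × 15% = 1.125%.
Via Northlake: 30% × 16% = 4.8%.
Direct stake: 66% = 66%.
Total: 11.25% + 1.125% + 4.8% + 66% = 83.175%.
Rounded: 83.18%.

83.18%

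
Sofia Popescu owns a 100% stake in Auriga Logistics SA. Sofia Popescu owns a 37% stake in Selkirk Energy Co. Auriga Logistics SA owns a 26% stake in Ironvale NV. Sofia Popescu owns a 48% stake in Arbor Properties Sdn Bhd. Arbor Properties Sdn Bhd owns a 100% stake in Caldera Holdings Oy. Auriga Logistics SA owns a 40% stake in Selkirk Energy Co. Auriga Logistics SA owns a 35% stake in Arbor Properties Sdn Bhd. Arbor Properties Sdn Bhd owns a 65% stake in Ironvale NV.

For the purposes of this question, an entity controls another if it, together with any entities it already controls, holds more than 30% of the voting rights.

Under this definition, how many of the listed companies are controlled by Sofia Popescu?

5

Sofia holds 100% of Auriga, so Sofia controls Auriga.
Auriga and Sofia together hold 35% + 48% = 83% of Arbor, so Sofia controls Arbor.
Auriga and Sofia together hold 40% + 37% = 77% of Selkirk, so Sofia controls Selkirk.
Arbor and Auriga together hold 65% + 26% = 91% of Ironvale, so Sofia controls Ironvale.
Arbor holds 100% of Caldera, so Sofia controls Caldera.
Sofia controls 5 companies.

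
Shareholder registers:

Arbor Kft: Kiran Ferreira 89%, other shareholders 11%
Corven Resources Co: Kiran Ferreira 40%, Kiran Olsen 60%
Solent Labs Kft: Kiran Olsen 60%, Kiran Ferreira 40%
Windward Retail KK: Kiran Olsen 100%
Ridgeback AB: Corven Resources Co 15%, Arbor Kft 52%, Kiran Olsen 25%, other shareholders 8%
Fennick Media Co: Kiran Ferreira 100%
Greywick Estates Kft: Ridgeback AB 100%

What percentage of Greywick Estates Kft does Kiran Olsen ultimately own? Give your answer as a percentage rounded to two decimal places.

34.00%

Kiran Olsen reaches Greywick along 2 paths.
Via Corven → Ridgeback: 60% × 15% × 100% = 9%.
Via Ridgeback: 25% × 100% = 25%.
Total: 9% + 25% = 34%.
Rounded: 34.00%.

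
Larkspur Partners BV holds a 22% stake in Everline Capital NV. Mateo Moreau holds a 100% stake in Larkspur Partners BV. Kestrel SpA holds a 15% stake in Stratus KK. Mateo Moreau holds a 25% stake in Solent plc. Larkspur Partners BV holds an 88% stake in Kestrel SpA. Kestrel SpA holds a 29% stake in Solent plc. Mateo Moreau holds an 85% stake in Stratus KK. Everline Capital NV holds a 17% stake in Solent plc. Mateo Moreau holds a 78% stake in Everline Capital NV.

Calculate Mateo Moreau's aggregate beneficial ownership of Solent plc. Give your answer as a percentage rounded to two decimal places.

67.52%

Mateo reaches Solent along 4 paths.
Direct stake: 25% = 25%.
Via Everline: 78% × 17% = 13.26%.
Via Larkspur → Everline: 100% × 22% × 17% = 3.74%.
Via Larkspur → Kestrel: 100% × 88% × 29% = 25.52%.
Total: 25% + 13.26% + 3.74% + 25.52% = 67.52%.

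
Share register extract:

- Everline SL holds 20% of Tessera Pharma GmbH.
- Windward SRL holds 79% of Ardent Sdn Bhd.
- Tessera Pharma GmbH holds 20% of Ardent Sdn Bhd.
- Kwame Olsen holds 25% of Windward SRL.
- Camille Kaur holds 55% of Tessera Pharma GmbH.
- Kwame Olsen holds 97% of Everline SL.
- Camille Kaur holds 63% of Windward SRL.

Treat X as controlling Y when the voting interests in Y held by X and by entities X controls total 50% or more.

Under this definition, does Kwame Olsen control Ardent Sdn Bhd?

Kwame holds 97% of Everline, so Kwame controls Everline.
Neither Kwame nor any entity Kwame controls holds any voting interest in Ardent.
So Kwame does not control Ardent.

No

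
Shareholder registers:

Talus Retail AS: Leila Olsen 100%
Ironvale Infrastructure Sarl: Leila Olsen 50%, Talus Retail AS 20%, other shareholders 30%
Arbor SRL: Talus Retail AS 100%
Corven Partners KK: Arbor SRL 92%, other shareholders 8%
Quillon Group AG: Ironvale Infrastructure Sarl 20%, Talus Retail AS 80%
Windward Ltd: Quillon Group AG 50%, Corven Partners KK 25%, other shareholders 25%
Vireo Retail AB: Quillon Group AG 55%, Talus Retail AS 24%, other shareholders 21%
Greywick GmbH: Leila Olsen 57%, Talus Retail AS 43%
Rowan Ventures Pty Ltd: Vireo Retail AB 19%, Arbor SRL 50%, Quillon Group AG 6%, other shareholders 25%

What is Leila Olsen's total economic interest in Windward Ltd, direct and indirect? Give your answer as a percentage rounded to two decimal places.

Leila reaches Windward along 4 paths.
Via Ironvale → Quillon: 50% × 20% × 50% = 5%.
Via Talus → Ironvale → Quillon: 100% × 20% × 20% × 50% = 2%.
Via Talus → Quillon: 100% × 80% × 50% = 40%.
Via Talus → Arbor → Corven: 100% × 100% × 92% × 25% = 23%.
Total: 5% + 2% + 40% + 23% = 70%.
Rounded: 70.00%.

70.00%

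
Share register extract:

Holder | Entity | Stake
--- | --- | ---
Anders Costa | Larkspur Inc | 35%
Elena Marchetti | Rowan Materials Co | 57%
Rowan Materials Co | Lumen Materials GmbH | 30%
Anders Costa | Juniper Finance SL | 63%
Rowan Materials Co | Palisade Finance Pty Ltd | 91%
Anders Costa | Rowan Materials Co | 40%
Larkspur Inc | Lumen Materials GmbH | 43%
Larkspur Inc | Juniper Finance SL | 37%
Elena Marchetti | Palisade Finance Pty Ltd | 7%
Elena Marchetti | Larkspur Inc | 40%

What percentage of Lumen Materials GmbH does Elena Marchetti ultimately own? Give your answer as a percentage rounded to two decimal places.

Elena reaches Lumen along 2 paths.
Via Larkspur: 40% × 43% = 17.2%.
Via Rowan: 57% × 30% = 17.1%.
Total: 17.2% + 17.1% = 34.3%.
Rounded: 34.30%.

34.30%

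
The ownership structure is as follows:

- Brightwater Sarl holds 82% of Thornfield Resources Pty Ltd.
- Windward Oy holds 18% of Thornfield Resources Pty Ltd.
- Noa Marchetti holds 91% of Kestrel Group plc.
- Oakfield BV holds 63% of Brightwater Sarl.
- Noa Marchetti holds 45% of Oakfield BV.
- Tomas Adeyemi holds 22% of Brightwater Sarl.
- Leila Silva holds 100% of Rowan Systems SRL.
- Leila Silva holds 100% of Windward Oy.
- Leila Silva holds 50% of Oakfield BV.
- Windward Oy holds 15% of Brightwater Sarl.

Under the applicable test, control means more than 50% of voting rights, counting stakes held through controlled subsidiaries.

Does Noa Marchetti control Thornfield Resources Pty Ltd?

No

Noa holds 91% of Kestrel, so Noa controls Kestrel.
Neither Noa nor any entity Noa controls holds any voting interest in Thornfield.
So Noa does not control Thornfield.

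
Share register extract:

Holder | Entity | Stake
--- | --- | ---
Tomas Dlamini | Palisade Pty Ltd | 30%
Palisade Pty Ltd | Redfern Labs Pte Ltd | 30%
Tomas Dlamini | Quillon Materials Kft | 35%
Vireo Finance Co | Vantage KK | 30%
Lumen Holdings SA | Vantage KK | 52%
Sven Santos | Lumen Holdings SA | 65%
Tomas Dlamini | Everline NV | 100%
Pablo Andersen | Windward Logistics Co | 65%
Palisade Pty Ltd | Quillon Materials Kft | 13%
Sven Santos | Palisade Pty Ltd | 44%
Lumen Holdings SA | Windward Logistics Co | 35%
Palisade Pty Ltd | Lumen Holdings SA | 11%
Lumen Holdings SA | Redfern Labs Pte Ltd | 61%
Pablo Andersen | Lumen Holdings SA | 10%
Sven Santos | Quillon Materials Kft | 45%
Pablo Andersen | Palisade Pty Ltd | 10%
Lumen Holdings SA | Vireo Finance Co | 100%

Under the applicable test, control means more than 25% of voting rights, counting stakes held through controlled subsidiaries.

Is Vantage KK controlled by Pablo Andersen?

No

Pablo holds 65% of Windward, so Pablo controls Windward.
Neither Pablo nor any entity Pablo controls holds any voting interest in Vantage.
So Pablo does not control Vantage.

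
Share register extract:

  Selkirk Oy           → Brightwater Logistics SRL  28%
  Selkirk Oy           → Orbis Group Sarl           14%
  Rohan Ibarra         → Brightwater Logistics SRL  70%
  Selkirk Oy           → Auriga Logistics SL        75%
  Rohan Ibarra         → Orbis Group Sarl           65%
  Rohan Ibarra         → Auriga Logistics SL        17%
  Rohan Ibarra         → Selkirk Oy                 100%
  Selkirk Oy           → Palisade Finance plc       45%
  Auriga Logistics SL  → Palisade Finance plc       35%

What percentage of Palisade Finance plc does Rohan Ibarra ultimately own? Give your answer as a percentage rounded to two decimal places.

Rohan reaches Palisade along 3 paths.
Via Selkirk: 100% × 45% = 45%.
Via Selkirk → Auriga: 100% × 75% × 35% = 26.25%.
Via Auriga: 17% × 35% = 5.95%.
Total: 45% + 26.25% + 5.95% = 77.2%.
Rounded: 77.20%.

77.20%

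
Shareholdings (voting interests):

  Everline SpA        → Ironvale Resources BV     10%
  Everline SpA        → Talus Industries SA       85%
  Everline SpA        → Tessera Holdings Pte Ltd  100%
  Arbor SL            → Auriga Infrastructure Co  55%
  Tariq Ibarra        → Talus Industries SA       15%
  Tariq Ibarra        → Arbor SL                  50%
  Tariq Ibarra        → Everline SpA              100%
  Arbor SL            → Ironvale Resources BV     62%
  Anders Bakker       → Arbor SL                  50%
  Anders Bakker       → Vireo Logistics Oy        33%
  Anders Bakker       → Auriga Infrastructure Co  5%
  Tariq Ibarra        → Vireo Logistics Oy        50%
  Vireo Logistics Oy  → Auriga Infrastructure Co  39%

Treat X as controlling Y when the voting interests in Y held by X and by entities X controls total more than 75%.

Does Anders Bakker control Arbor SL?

No

Anders's largest direct stake is 50% in Arbor, which does not meet the threshold, so Anders controls no company.
In Arbor, Anders's side holds only 50%, not > 75%.
So Anders does not control Arbor.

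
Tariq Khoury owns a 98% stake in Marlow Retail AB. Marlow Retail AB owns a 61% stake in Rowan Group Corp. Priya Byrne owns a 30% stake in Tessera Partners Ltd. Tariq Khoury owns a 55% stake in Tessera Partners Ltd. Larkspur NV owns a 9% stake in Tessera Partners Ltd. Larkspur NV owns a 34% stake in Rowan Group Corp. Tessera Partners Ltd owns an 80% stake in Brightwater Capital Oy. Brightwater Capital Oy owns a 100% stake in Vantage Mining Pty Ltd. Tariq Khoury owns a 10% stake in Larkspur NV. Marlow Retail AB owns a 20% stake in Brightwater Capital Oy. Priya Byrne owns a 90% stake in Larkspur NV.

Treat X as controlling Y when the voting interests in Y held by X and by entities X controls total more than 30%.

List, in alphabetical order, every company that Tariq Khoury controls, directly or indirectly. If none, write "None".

Tariq holds 98% of Marlow, so Tariq controls Marlow.
Tariq holds 55% of Tessera, so Tariq controls Tessera.
Marlow holds 61% of Rowan, so Tariq controls Rowan.
Tessera and Marlow together hold 80% + 20% = 100% of Brightwater, so Tariq controls Brightwater.
Brightwater holds 100% of Vantage, so Tariq controls Vantage.
No other company's threshold is met.

Brightwater Capital Oy, Marlow Retail AB, Rowan Group Corp, Tessera Partners Ltd, Vantage Mining Pty Ltd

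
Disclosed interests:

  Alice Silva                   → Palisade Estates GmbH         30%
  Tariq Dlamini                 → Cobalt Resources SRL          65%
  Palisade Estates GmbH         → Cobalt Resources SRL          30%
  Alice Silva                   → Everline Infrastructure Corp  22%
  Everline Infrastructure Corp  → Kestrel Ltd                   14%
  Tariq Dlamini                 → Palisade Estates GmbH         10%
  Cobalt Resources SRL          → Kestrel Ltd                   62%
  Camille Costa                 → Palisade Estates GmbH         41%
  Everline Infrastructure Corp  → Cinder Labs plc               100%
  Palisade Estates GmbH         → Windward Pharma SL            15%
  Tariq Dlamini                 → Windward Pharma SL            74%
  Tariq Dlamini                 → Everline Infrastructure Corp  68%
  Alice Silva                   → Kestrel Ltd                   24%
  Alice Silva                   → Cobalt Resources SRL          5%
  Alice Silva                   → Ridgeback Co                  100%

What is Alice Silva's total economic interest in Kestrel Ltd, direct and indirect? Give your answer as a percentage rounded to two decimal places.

Alice reaches Kestrel along 4 paths.
Direct stake: 24% = 24%.
Via Cobalt: 5% × 62% = 3.1%.
Via Palisade → Cobalt: 30% × 30% × 62% = 5.58%.
Via Everline: 22% × 14% = 3.08%.
Total: 24% + 3.1% + 5.58% + 3.08% = 35.76%.

35.76%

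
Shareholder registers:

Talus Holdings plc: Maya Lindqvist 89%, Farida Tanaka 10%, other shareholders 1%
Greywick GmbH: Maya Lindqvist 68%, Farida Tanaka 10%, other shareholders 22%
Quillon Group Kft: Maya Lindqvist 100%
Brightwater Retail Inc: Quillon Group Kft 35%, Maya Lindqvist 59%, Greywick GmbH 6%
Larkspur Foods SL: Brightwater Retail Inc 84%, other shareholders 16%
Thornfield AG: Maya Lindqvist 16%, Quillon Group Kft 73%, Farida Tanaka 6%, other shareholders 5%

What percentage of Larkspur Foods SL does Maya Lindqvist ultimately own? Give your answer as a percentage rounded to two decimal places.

Maya reaches Larkspur along 3 paths.
Via Quillon → Brightwater: 100% × 35% × 84% = 29.4%.
Via Brightwater: 59% × 84% = 49.56%.
Via Greywick → Brightwater: 68% × 6% × 84% = 3.4272%.
Total: 29.4% + 49.56% + 3.4272% = 82.3872%.
Rounded: 82.39%.

82.39%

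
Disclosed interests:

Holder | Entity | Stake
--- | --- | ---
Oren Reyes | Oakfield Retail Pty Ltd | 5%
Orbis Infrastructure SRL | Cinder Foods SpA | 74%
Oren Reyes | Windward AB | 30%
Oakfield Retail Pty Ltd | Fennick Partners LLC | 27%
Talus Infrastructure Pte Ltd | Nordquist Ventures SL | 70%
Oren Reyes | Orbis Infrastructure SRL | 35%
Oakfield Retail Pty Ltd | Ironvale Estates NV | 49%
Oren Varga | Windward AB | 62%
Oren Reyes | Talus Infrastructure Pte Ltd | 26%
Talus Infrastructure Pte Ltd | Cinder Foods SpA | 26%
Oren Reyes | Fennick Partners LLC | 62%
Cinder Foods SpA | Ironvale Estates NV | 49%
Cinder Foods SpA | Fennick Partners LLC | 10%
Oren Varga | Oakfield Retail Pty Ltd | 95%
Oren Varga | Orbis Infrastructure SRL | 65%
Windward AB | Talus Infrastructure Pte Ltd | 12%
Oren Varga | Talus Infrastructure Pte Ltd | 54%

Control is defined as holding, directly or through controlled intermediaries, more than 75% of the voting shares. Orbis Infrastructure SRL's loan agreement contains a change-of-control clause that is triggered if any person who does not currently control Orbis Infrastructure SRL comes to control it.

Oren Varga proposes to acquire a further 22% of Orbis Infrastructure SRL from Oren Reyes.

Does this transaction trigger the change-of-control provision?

Yes

The purchase adds only to Oren Varga's holdings (Oren Reyes's stake shrinks), so Oren Varga is the only person who could newly come to control Orbis.
Oren Varga holds 95% of Oakfield, so Oren Varga controls Oakfield.
In Orbis, Oren Varga's side holds only 65%, not > 75%.
So before the transaction, Oren Varga does not control Orbis.
After the purchase, Oren Varga's direct stake in Orbis rises to 65% + 22% = 87%, and Oren Reyes's stake falls to 13%.
Oren Varga holds 87% of Orbis, so Oren Varga controls Orbis.
Oren Varga did not control Orbis before and does after, so the clause is triggered.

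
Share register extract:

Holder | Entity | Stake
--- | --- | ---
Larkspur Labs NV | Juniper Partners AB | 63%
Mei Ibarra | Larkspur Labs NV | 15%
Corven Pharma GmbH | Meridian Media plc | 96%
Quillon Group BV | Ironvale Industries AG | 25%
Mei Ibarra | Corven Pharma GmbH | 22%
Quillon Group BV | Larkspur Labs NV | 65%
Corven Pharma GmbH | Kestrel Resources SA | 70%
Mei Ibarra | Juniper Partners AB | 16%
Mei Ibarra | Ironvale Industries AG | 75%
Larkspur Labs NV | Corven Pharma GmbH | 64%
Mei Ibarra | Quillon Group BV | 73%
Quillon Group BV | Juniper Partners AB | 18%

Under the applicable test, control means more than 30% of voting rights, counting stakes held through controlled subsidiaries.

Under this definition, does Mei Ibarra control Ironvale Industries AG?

Mei holds 73% of Quillon, so Mei controls Quillon.
Mei and Quillon together hold 75% + 25% = 100% of Ironvale, so Mei controls Ironvale.

Yes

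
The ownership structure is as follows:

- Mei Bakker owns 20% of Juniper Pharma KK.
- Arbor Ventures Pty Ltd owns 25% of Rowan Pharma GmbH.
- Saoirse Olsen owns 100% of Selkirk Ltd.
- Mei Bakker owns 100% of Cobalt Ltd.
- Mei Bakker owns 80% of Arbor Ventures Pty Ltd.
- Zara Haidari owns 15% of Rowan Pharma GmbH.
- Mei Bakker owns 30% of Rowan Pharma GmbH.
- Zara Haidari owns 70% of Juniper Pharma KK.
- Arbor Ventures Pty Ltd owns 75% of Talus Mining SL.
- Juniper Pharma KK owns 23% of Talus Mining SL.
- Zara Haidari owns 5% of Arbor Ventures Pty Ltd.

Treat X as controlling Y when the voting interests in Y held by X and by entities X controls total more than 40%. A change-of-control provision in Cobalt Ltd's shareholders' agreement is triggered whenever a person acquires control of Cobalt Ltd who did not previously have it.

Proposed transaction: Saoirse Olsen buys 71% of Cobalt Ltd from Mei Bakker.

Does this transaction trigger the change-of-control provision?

The purchase adds only to Saoirse's holdings (Mei's stake shrinks), so Saoirse is the only person who could newly come to control Cobalt.
Saoirse holds 100% of Selkirk, so Saoirse controls Selkirk.
Neither Saoirse nor any entity Saoirse controls holds any voting interest in Cobalt.
So before the transaction, Saoirse does not control Cobalt.
After the purchase, Saoirse holds 71% of Cobalt directly, and Mei's stake falls to 29%.
Saoirse holds 71% of Cobalt, so Saoirse controls Cobalt.
Saoirse did not control Cobalt before and does after, so the clause is triggered.

Yes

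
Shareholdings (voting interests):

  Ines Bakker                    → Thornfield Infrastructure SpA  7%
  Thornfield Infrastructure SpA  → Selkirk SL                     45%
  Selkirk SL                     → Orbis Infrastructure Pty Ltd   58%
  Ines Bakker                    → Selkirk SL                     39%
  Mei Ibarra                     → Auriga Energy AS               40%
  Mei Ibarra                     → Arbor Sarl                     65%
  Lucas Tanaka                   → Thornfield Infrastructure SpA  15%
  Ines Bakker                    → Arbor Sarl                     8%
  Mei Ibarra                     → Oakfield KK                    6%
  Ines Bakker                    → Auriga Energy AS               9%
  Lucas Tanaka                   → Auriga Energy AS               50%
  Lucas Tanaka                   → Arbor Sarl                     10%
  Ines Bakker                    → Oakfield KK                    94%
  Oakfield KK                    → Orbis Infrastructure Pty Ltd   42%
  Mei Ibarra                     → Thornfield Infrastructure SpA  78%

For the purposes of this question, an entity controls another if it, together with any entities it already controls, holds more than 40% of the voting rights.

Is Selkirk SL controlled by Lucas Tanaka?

Lucas holds 50% of Auriga, so Lucas controls Auriga.
Neither Lucas nor any entity Lucas controls holds any voting interest in Selkirk.
So Lucas does not control Selkirk.

No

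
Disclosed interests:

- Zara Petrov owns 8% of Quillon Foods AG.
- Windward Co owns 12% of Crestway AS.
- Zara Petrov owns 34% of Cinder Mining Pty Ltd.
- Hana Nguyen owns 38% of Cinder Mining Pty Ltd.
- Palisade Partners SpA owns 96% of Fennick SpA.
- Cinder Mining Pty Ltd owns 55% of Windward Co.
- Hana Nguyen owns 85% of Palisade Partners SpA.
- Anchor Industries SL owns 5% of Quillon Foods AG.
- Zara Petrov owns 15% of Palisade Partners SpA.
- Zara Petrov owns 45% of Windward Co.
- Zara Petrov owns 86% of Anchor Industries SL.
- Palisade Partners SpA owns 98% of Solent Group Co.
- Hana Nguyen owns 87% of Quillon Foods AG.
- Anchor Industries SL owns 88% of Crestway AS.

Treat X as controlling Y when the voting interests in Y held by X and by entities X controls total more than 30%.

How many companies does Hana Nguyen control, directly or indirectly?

6

Hana holds 38% of Cinder, so Hana controls Cinder.
Hana holds 85% of Palisade, so Hana controls Palisade.
Cinder holds 55% of Windward, so Hana controls Windward.
Palisade holds 98% of Solent, so Hana controls Solent.
Hana holds 87% of Quillon, so Hana controls Quillon.
Palisade holds 96% of Fennick, so Hana controls Fennick.
No other company's threshold is met.
Hana controls 6 companies.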